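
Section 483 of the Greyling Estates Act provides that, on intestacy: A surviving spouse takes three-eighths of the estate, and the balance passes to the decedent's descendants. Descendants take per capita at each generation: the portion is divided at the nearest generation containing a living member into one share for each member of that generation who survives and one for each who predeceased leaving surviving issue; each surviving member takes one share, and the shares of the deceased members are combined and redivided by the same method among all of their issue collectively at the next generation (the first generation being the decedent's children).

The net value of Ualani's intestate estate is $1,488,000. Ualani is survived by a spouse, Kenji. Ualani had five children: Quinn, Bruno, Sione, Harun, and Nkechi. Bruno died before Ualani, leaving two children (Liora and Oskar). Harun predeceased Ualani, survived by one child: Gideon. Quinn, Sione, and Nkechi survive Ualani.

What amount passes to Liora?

Kenji takes three-eighths of $1,488,000 = $558,000. The remaining $930,000 passes to the descendants.
The descendants' portion ($930,000) is divided at the children's generation into 5 shares of $186,000. Quinn, Sione, and Nkechi each take $186,000. The 2 shares of the deceased (Bruno and Harun) are combined into a pool of $372,000.
That pool ($372,000) is divided at the grandchildren's generation equally among Liora, Oskar, and Gideon: $124,000 each.

Liora receives $124,000.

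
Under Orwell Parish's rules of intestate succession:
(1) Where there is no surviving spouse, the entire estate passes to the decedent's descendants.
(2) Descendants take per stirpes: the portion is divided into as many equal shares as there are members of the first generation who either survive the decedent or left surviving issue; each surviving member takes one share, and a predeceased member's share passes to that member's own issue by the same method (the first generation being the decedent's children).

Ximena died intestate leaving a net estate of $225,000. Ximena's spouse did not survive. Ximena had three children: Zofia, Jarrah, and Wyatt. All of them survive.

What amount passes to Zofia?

The entire $225,000 passes to the descendants.
That amount ($225,000) is divided into 3 shares of $75,000: Zofia, Jarrah, and Wyatt each take $75,000.

Zofia receives $75,000.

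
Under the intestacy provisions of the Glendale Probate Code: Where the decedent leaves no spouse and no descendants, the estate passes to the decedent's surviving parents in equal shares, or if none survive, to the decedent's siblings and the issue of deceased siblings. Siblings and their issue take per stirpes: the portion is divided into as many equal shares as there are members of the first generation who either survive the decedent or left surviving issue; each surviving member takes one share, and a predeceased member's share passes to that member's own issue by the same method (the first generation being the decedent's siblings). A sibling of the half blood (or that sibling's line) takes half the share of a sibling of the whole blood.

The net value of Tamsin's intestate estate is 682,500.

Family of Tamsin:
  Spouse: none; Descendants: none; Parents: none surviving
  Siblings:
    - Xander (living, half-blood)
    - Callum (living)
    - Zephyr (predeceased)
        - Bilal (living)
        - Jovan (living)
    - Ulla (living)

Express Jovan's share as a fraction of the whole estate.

Jovan receives 1/7 of the estate.

The entire 682,500 passes to the siblings and their issue.
Counting each half-blood sibling's line as half a unit, there are 7/2 units in 682,500, so one unit is 195,000. Whole-blood lines (Callum, Zephyr, and Ulla) take 195,000 each; half-blood lines (Xander) take 97,500 each.
Zephyr's share (195,000) is divided into 2 shares of 97,500: Bilal and Jovan each take 97,500.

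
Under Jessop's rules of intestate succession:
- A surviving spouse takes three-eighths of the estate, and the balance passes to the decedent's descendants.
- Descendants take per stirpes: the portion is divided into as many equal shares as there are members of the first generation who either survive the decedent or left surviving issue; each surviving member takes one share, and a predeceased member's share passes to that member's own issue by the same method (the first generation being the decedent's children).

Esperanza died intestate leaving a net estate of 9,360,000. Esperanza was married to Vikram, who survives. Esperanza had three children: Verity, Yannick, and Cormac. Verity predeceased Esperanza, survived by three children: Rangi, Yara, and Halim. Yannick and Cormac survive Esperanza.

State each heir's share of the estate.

Vikram takes three-eighths of 9,360,000 = 3,510,000. The remaining 5,850,000 passes to the descendants.
The descendants' portion (5,850,000) is divided into 3 shares of 1,950,000: Yannick and Cormac each take 1,950,000; Verity's 1,950,000 share passes to Verity's issue.
Verity's share (1,950,000) is divided into 3 shares of 650,000: Rangi, Yara, and Halim each take 650,000.

Vikram: 3,510,000; Rangi: 650,000; Yara: 650,000; Halim: 650,000; Yannick: 1,950,000; Cormac: 1,950,000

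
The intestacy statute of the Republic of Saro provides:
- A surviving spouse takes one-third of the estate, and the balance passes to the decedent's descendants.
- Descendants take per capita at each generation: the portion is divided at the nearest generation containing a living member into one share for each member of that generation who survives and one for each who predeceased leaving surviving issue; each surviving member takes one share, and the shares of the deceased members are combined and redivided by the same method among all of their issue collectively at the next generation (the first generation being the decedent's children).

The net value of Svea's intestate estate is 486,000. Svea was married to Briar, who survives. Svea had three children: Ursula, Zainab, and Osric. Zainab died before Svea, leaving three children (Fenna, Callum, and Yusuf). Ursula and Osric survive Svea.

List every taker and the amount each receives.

Briar takes one-third of 486,000 = 162,000. The remaining 324,000 passes to the descendants.
The descendants' portion (324,000) is divided at the children's generation into 3 shares of 108,000. Ursula and Osric each take 108,000. The remaining share for the deceased Zainab (108,000) is carried to the next generation.
That pool (108,000) is divided at the grandchildren's generation equally among Fenna, Callum, and Yusuf: 36,000 each.

Briar: 162,000; Ursula: 108,000; Fenna: 36,000; Callum: 36,000; Yusuf: 36,000; Osric: 108,000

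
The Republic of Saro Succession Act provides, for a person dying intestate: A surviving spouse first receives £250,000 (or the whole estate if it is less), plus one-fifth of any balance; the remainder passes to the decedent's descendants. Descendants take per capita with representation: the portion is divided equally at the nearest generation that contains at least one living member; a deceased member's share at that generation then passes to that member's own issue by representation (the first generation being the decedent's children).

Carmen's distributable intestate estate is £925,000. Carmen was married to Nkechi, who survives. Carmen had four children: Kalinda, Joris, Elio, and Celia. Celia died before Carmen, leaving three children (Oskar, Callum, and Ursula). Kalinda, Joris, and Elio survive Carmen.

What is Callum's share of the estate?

Nkechi first takes £250,000, leaving a balance of £675,000. Nkechi then takes one-fifth of the balance (£135,000), for a total of £385,000. The remaining £540,000 passes to the descendants.
The descendants' portion (£540,000) is divided into 4 shares of £135,000: Kalinda, Joris, and Elio each take £135,000; Celia's £135,000 share passes to Celia's issue.
Celia's share (£135,000) is divided into 3 shares of £45,000: Oskar, Callum, and Ursula each take £45,000.

Callum receives £45,000.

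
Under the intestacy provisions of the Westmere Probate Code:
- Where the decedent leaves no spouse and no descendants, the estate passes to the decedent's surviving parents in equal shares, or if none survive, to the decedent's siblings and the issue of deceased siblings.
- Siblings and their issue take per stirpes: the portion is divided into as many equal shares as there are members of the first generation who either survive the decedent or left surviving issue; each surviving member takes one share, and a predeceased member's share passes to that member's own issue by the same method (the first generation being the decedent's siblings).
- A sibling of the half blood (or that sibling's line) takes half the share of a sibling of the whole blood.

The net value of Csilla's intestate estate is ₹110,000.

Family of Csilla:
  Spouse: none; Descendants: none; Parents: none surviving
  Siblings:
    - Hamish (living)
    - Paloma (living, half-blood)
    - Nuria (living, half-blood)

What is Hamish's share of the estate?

The entire ₹110,000 passes to the siblings and their issue.
Counting each half-blood sibling's line as half a unit, there are 2 units in ₹110,000, so one unit is ₹55,000. Whole-blood lines (Hamish) take ₹55,000 each; half-blood lines (Paloma and Nuria) take ₹27,500 each.

Hamish receives ₹55,000.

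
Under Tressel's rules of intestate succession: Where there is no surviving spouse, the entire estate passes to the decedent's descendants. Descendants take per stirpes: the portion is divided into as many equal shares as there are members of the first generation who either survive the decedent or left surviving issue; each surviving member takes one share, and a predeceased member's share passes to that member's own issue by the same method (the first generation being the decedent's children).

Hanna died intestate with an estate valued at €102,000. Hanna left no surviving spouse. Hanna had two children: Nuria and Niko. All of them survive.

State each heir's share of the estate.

Nuria: €51,000; Niko: €51,000

The entire €102,000 passes to the descendants.
That amount (€102,000) is divided into 2 shares of €51,000: Nuria and Niko each take €51,000.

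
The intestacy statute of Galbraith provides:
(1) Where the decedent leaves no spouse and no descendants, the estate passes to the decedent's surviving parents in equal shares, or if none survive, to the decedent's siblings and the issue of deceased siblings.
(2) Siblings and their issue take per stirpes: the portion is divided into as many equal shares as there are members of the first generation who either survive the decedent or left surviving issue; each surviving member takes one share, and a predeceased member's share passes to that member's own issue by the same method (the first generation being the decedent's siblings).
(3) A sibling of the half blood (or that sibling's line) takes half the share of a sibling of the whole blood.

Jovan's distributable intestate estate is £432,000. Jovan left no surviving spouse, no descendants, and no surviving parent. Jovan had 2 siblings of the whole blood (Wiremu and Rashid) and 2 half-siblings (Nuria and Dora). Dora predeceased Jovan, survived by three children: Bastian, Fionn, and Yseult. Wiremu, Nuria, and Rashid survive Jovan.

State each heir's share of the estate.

The entire £432,000 passes to the siblings and their issue.
Counting each half-blood sibling's line as half a unit, there are 3 units in £432,000, so one unit is £144,000. Whole-blood lines (Wiremu and Rashid) take £144,000 each; half-blood lines (Nuria and Dora) take £72,000 each.
Dora's share (£72,000) is divided into 3 shares of £24,000: Bastian, Fionn, and Yseult each take £24,000.

Wiremu: £144,000; Nuria: £72,000; Bastian: £24,000; Fionn: £24,000; Yseult: £24,000; Rashid: £144,000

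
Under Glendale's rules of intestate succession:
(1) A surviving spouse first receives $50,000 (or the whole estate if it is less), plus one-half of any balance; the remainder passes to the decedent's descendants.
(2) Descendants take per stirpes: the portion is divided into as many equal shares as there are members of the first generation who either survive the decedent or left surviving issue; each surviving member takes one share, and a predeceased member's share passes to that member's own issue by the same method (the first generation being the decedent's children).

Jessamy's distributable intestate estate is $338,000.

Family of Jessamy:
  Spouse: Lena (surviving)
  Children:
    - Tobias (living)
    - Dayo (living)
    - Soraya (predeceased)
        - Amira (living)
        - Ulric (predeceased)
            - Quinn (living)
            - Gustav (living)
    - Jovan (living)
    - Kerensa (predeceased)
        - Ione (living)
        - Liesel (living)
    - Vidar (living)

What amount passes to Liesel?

Lena first takes $50,000, leaving a balance of $288,000. Lena then takes one-half of the balance ($144,000), for a total of $194,000. The remaining $144,000 passes to the descendants.
The descendants' portion ($144,000) is divided into 6 shares of $24,000: Tobias, Dayo, Jovan, and Vidar each take $24,000; Soraya's $24,000 share passes to Soraya's issue; Kerensa's $24,000 share passes to Kerensa's issue.
Soraya's share ($24,000) is divided into 2 shares of $12,000: Amira takes $12,000; Ulric's $12,000 share passes to Ulric's issue.
Ulric's share ($12,000) is divided into 2 shares of $6,000: Quinn and Gustav each take $6,000.
Kerensa's share ($24,000) is divided into 2 shares of $12,000: Ione and Liesel each take $12,000.

Liesel receives $12,000.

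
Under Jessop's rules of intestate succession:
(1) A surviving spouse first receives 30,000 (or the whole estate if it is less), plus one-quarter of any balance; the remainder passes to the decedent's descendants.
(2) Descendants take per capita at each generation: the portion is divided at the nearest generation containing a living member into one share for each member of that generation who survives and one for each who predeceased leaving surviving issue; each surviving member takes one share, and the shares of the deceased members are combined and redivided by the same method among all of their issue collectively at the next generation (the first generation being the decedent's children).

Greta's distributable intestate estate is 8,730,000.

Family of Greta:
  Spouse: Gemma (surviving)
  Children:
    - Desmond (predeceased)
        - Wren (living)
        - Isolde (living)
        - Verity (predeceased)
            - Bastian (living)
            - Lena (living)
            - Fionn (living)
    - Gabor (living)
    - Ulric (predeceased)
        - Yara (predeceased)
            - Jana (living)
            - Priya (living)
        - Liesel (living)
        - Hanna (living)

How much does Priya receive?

Priya receives 290,000.

Gemma first takes 30,000, leaving a balance of 8,700,000. Gemma then takes one-quarter of the balance (2,175,000), for a total of 2,205,000. The remaining 6,525,000 passes to the descendants.
The descendants' portion (6,525,000) is divided at the children's generation into 3 shares of 2,175,000. Gabor takes 2,175,000. The 2 shares of the deceased (Desmond and Ulric) are combined into a pool of 4,350,000.
That pool (4,350,000) is divided at the grandchildren's generation into 6 shares of 725,000. Wren, Isolde, Liesel, and Hanna each take 725,000. The 2 shares of the deceased (Verity and Yara) are combined into a pool of 1,450,000.
That pool (1,450,000) is divided at the great-grandchildren's generation equally among Bastian, Lena, Fionn, Jana, and Priya: 290,000 each.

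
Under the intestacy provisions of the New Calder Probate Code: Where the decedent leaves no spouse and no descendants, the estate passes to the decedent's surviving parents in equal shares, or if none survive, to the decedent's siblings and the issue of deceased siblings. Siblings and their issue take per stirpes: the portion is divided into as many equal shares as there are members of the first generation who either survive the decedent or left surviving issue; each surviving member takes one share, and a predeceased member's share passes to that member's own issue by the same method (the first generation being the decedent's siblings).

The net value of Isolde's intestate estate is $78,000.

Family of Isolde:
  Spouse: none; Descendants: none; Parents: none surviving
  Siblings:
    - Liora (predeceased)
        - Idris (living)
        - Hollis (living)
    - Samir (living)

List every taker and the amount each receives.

Idris: $19,500; Hollis: $19,500; Samir: $39,000

The entire $78,000 passes to the siblings and their issue.
That amount ($78,000) is divided into 2 shares of $39,000: Samir takes $39,000; Liora's $39,000 share passes to Liora's issue.
Liora's share ($39,000) is divided into 2 shares of $19,500: Idris and Hollis each take $19,500.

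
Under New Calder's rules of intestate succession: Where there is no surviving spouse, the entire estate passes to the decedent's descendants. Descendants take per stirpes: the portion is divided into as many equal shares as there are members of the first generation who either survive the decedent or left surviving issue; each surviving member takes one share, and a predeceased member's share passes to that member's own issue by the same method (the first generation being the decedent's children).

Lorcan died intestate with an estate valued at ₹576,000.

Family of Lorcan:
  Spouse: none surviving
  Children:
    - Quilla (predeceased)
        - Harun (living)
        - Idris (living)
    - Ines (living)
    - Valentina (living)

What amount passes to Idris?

Idris receives ₹96,000.

The entire ₹576,000 passes to the descendants.
That amount (₹576,000) is divided into 3 shares of ₹192,000: Ines and Valentina each take ₹192,000; Quilla's ₹192,000 share passes to Quilla's issue.
Quilla's share (₹192,000) is divided into 2 shares of ₹96,000: Harun and Idris each take ₹96,000.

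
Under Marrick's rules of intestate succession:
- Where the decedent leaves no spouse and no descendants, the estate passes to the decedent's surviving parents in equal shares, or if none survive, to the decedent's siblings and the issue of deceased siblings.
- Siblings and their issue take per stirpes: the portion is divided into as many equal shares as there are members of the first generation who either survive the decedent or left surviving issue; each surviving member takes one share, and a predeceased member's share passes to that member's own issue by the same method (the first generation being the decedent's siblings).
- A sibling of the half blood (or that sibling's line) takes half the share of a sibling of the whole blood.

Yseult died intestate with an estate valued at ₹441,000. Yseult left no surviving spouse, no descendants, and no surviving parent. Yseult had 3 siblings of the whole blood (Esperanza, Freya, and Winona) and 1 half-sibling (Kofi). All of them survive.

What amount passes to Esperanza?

The entire ₹441,000 passes to the siblings and their issue.
Counting each half-blood sibling's line as half a unit, there are 7/2 units in ₹441,000, so one unit is ₹126,000. Whole-blood lines (Esperanza, Freya, and Winona) take ₹126,000 each; half-blood lines (Kofi) take ₹63,000 each.

Esperanza receives ₹126,000.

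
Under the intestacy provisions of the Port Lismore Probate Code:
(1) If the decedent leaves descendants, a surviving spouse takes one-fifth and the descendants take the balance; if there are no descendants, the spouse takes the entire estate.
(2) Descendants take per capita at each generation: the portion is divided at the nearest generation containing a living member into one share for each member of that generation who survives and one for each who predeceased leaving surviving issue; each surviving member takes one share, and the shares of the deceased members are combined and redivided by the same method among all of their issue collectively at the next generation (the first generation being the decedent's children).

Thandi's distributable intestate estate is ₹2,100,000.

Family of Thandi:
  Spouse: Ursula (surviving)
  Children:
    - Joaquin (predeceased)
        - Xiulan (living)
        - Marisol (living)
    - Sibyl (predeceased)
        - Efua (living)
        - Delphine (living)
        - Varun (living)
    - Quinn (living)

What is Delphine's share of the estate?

Ursula takes one-fifth of ₹2,100,000 = ₹420,000. The remaining ₹1,680,000 passes to the descendants.
The descendants' portion (₹1,680,000) is divided at the children's generation into 3 shares of ₹560,000. Quinn takes ₹560,000. The 2 shares of the deceased (Joaquin and Sibyl) are combined into a pool of ₹1,120,000.
That pool (₹1,120,000) is divided at the grandchildren's generation equally among Xiulan, Marisol, Efua, Delphine, and Varun: ₹224,000 each.

Delphine receives ₹224,000.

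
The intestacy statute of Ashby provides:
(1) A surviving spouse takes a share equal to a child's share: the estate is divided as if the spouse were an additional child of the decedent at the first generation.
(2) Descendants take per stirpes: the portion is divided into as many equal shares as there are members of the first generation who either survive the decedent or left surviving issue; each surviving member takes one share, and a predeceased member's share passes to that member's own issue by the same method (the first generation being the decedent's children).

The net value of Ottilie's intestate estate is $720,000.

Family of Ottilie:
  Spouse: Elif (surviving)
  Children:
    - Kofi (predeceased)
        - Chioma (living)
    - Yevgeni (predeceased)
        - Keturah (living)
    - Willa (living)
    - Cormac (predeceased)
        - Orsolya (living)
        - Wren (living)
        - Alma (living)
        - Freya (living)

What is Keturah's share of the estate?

The spouse counts as an additional share at the children's level, so there are 5 primary shares of $144,000. Elif takes one such share ($144,000).
The children's combined portion ($576,000) is divided into 4 shares of $144,000: Willa takes $144,000; Kofi's $144,000 share passes to Kofi's issue; Yevgeni's $144,000 share passes to Yevgeni's issue; Cormac's $144,000 share passes to Cormac's issue.
Kofi's share ($144,000) passes entirely to Chioma.
Yevgeni's share ($144,000) passes entirely to Keturah.
Cormac's share ($144,000) is divided into 4 shares of $36,000: Orsolya, Wren, Alma, and Freya each take $36,000.

Keturah receives $144,000.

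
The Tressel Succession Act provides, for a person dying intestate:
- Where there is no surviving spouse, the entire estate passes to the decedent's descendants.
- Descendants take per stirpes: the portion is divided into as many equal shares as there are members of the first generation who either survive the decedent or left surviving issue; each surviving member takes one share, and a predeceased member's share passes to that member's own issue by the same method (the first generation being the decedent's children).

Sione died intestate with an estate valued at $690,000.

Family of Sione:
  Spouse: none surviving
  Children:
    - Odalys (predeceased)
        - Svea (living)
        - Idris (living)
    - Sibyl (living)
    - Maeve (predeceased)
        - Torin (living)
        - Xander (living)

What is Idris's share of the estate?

Idris receives $115,000.

The entire $690,000 passes to the descendants.
That amount ($690,000) is divided into 3 shares of $230,000: Sibyl takes $230,000; Odalys's $230,000 share passes to Odalys's issue; Maeve's $230,000 share passes to Maeve's issue.
Odalys's share ($230,000) is divided into 2 shares of $115,000: Svea and Idris each take $115,000.
Maeve's share ($230,000) is divided into 2 shares of $115,000: Torin and Xander each take $115,000.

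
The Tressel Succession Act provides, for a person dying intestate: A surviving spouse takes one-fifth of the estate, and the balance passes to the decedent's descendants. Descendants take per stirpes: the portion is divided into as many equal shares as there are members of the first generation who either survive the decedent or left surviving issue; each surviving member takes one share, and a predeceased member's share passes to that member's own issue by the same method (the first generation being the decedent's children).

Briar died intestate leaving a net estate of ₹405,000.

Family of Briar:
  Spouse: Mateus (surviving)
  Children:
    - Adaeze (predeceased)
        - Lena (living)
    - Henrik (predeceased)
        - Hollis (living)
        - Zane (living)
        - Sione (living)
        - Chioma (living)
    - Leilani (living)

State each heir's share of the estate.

Mateus takes one-fifth of ₹405,000 = ₹81,000. The remaining ₹324,000 passes to the descendants.
The descendants' portion (₹324,000) is divided into 3 shares of ₹108,000: Leilani takes ₹108,000; Adaeze's ₹108,000 share passes to Adaeze's issue; Henrik's ₹108,000 share passes to Henrik's issue.
Adaeze's share (₹108,000) passes entirely to Lena.
Henrik's share (₹108,000) is divided into 4 shares of ₹27,000: Hollis, Zane, Sione, and Chioma each take ₹27,000.

Mateus: ₹81,000; Lena: ₹108,000; Hollis: ₹27,000; Zane: ₹27,000; Sione: ₹27,000; Chioma: ₹27,000; Leilani: ₹108,000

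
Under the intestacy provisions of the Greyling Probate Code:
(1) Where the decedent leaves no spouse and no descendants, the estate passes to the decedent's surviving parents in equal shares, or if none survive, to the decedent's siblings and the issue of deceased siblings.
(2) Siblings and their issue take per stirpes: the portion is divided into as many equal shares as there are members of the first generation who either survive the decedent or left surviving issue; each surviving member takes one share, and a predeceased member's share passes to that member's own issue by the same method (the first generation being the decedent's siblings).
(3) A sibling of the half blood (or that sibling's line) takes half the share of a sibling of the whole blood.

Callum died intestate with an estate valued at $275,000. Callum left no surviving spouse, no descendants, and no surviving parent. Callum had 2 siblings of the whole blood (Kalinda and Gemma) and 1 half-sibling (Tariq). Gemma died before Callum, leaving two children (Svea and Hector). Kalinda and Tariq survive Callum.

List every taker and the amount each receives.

The entire $275,000 passes to the siblings and their issue.
Counting each half-blood sibling's line as half a unit, there are 5/2 units in $275,000, so one unit is $110,000. Whole-blood lines (Kalinda and Gemma) take $110,000 each; half-blood lines (Tariq) take $55,000 each.
Gemma's share ($110,000) is divided into 2 shares of $55,000: Svea and Hector each take $55,000.

Kalinda: $110,000; Tariq: $55,000; Svea: $55,000; Hector: $55,000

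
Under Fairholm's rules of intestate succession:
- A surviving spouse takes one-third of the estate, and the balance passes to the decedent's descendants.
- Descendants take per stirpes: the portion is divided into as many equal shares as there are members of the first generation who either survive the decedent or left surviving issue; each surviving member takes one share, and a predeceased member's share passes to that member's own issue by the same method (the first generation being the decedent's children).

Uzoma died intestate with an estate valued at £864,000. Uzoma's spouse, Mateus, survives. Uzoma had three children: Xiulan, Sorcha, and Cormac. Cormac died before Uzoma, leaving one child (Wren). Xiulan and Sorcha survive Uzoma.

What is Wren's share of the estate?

Mateus takes one-third of £864,000 = £288,000. The remaining £576,000 passes to the descendants.
The descendants' portion (£576,000) is divided into 3 shares of £192,000: Xiulan and Sorcha each take £192,000; Cormac's £192,000 share passes to Cormac's issue.
Cormac's share (£192,000) passes entirely to Wren.

Wren receives £192,000.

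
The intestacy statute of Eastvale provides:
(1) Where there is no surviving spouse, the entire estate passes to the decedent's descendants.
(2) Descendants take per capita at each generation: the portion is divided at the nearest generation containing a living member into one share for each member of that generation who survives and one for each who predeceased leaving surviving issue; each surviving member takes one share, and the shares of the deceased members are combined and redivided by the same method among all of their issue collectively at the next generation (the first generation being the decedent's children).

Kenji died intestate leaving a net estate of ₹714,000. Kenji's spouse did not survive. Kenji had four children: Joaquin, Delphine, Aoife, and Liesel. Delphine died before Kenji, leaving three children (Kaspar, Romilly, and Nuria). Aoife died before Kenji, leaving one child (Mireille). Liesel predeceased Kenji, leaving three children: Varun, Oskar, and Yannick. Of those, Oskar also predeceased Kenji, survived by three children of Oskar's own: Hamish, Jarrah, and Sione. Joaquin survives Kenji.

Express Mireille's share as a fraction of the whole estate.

The entire ₹714,000 passes to the descendants.
That amount (₹714,000) is divided at the children's generation into 4 shares of ₹178,500. Joaquin takes ₹178,500. The 3 shares of the deceased (Delphine, Aoife, and Liesel) are combined into a pool of ₹535,500.
That pool (₹535,500) is divided at the grandchildren's generation into 7 shares of ₹76,500. Kaspar, Romilly, Nuria, Mireille, Varun, and Yannick each take ₹76,500. The remaining share for the deceased Oskar (₹76,500) is carried to the next generation.
That pool (₹76,500) is divided at the great-grandchildren's generation equally among Hamish, Jarrah, and Sione: ₹25,500 each.

Mireille receives 3/28 of the estate.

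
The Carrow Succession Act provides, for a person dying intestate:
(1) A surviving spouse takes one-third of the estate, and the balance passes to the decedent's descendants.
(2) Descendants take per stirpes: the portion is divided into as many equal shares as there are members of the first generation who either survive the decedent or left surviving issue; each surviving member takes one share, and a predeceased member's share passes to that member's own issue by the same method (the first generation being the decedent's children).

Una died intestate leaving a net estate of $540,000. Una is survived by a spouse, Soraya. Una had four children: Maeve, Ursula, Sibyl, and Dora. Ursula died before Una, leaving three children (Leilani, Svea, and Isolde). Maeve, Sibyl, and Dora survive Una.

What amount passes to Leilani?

Soraya takes one-third of $540,000 = $180,000. The remaining $360,000 passes to the descendants.
The descendants' portion ($360,000) is divided into 4 shares of $90,000: Maeve, Sibyl, and Dora each take $90,000; Ursula's $90,000 share passes to Ursula's issue.
Ursula's share ($90,000) is divided into 3 shares of $30,000: Leilani, Svea, and Isolde each take $30,000.

Leilani receives $30,000.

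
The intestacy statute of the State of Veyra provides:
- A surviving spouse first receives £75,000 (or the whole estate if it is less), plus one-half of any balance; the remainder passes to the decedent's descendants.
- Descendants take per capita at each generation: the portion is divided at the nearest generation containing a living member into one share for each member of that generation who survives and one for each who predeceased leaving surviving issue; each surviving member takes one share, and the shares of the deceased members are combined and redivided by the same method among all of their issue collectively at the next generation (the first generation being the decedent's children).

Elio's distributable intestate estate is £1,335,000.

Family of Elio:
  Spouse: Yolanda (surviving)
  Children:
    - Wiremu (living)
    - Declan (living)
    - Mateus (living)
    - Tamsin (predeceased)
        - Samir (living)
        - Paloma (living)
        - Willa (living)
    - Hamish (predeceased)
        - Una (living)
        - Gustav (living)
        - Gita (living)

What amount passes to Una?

Yolanda first takes £75,000, leaving a balance of £1,260,000. Yolanda then takes one-half of the balance (£630,000), for a total of £705,000. The remaining £630,000 passes to the descendants.
The descendants' portion (£630,000) is divided at the children's generation into 5 shares of £126,000. Wiremu, Declan, and Mateus each take £126,000. The 2 shares of the deceased (Tamsin and Hamish) are combined into a pool of £252,000.
That pool (£252,000) is divided at the grandchildren's generation equally among Samir, Paloma, Willa, Una, Gustav, and Gita: £42,000 each.

Una receives £42,000.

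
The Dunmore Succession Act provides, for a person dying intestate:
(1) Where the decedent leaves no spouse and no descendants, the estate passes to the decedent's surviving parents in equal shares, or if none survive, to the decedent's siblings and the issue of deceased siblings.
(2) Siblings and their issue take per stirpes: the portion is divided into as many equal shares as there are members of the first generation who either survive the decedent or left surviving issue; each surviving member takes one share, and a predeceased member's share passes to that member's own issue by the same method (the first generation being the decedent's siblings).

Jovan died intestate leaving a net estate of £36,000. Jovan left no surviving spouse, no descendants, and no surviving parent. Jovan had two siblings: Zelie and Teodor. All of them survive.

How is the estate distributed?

The entire £36,000 passes to the siblings and their issue.
That amount (£36,000) is divided into 2 shares of £18,000: Zelie and Teodor each take £18,000.

Zelie: £18,000; Teodor: £18,000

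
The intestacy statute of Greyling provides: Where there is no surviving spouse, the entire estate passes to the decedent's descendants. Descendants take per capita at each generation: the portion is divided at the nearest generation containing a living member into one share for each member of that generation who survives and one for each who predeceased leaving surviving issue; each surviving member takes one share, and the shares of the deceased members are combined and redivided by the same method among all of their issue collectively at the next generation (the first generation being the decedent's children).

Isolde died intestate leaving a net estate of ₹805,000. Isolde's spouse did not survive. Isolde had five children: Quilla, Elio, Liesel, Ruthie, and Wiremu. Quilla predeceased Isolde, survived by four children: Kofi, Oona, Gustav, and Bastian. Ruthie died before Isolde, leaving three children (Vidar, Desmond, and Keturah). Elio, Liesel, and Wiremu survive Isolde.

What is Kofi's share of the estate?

The entire ₹805,000 passes to the descendants.
That amount (₹805,000) is divided at the children's generation into 5 shares of ₹161,000. Elio, Liesel, and Wiremu each take ₹161,000. The 2 shares of the deceased (Quilla and Ruthie) are combined into a pool of ₹322,000.
That pool (₹322,000) is divided at the grandchildren's generation equally among Kofi, Oona, Gustav, Bastian, Vidar, Desmond, and Keturah: ₹46,000 each.

Kofi receives ₹46,000.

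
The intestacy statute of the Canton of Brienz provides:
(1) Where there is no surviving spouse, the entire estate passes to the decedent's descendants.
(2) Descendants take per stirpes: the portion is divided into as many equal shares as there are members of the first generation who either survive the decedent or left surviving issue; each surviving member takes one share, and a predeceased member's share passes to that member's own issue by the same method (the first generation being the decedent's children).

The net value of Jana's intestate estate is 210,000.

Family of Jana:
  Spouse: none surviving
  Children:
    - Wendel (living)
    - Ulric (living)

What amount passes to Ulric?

The entire 210,000 passes to the descendants.
That amount (210,000) is divided into 2 shares of 105,000: Wendel and Ulric each take 105,000.

Ulric receives 105,000.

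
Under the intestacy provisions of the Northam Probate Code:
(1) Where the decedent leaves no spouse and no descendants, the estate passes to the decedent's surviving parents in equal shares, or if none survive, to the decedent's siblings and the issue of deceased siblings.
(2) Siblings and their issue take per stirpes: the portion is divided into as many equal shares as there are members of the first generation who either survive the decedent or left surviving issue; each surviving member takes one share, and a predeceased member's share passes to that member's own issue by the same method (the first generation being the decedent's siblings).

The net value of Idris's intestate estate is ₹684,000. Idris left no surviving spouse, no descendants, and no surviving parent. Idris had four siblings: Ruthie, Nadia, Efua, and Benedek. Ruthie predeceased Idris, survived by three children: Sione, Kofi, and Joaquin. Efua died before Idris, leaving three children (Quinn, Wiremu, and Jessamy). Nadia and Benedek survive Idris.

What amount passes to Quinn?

The entire ₹684,000 passes to the siblings and their issue.
That amount (₹684,000) is divided into 4 shares of ₹171,000: Nadia and Benedek each take ₹171,000; Ruthie's ₹171,000 share passes to Ruthie's issue; Efua's ₹171,000 share passes to Efua's issue.
Ruthie's share (₹171,000) is divided into 3 shares of ₹57,000: Sione, Kofi, and Joaquin each take ₹57,000.
Efua's share (₹171,000) is divided into 3 shares of ₹57,000: Quinn, Wiremu, and Jessamy each take ₹57,000.

Quinn receives ₹57,000.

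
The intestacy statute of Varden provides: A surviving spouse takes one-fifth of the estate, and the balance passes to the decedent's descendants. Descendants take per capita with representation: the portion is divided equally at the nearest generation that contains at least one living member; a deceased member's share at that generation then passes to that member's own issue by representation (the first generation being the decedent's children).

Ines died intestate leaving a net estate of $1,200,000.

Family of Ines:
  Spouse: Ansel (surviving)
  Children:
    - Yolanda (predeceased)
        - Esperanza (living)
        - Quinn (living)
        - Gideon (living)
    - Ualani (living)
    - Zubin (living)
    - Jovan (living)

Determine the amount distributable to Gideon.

Ansel takes one-fifth of $1,200,000 = $240,000. The remaining $960,000 passes to the descendants.
The descendants' portion ($960,000) is divided into 4 shares of $240,000: Ualani, Zubin, and Jovan each take $240,000; Yolanda's $240,000 share passes to Yolanda's issue.
Yolanda's share ($240,000) is divided into 3 shares of $80,000: Esperanza, Quinn, and Gideon each take $80,000.

Gideon receives $80,000.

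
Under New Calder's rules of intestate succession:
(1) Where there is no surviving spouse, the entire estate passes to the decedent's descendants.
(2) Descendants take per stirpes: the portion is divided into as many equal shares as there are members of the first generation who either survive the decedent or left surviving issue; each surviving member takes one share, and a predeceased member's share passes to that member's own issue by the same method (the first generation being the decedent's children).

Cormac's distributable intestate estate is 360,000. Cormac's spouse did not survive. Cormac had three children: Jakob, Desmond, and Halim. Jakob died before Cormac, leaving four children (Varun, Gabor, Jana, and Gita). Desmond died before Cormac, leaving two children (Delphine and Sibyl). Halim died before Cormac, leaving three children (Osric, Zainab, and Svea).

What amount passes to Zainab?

The entire 360,000 passes to the descendants.
That amount (360,000) is divided into 3 shares of 120,000: Jakob's 120,000 share passes to Jakob's issue; Desmond's 120,000 share passes to Desmond's issue; Halim's 120,000 share passes to Halim's issue.
Jakob's share (120,000) is divided into 4 shares of 30,000: Varun, Gabor, Jana, and Gita each take 30,000.
Desmond's share (120,000) is divided into 2 shares of 60,000: Delphine and Sibyl each take 60,000.
Halim's share (120,000) is divided into 3 shares of 40,000: Osric, Zainab, and Svea each take 40,000.

Zainab receives 40,000.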